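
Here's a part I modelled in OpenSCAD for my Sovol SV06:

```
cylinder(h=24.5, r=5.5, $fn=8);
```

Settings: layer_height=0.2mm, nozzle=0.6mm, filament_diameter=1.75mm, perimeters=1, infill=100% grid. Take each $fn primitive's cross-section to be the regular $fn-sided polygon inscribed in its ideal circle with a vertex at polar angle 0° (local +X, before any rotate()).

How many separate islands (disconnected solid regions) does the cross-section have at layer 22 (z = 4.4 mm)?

1

At z = 4.4 mm: the r=5.5 cylinder gives a regular 8-gon of circumradius 5.5 (constant along its height). Overall, the cross-section is a single solid region. Island count = 1.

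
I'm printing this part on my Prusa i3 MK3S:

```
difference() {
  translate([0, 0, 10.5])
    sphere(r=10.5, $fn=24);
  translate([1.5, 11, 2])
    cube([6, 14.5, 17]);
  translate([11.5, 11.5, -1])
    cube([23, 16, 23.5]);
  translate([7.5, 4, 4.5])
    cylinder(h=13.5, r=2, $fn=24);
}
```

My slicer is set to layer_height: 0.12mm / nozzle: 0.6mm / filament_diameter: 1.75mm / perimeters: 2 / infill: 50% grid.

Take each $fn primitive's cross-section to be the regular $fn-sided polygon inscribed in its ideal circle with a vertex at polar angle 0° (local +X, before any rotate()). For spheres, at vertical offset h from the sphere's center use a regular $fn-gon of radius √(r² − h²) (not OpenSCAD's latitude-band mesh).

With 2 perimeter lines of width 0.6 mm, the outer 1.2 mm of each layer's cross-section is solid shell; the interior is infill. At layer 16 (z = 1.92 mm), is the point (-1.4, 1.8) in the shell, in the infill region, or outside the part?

At z = 1.92 mm: the r=10.5 sphere contributes a regular 24-gon of circumradius √(10.5²−8.58²) = 6.053; the cube at (1.5, 11) does not reach this height (z outside [2, 19]); the cube at (11.5, 11.5) (footprint 23×16) is included at this height; the cylinder at (7.5, 4) does not reach this height (z outside [4.5, 18]); After the difference (first − rest): starting from the r=10.5 sphere, the 23×16 cube at (11.5, 11.5) misses the remaining region (no effect) — 1 connected region. Overall, the cross-section is a single solid region. The nearest boundary edge runs (-4.28, 4.28)→(-3.03, 5.24); distance from the point to it = 3.72 mm. The point is inside the cross-section and 3.72 mm from the nearest boundary — more than the 1.2 mm shell width (2 × 0.6), so it's in the infill interior.

infill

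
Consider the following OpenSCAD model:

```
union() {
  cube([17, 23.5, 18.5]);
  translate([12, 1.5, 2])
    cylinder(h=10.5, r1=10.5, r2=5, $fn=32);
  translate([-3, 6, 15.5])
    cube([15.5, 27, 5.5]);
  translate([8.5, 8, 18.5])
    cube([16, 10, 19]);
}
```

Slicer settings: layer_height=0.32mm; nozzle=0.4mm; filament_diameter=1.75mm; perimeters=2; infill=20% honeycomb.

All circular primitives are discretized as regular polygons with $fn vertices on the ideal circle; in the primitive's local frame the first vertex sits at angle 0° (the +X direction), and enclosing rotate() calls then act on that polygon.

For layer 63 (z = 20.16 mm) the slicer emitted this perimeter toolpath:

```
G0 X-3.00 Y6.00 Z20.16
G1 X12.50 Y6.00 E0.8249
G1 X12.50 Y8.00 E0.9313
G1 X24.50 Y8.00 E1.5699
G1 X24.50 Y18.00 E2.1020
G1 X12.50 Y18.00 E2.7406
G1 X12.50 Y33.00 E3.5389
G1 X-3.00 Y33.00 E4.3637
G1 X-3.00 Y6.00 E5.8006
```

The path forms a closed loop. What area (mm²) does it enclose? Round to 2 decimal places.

Apply the shoelace formula to the sequence of (X, Y) vertices; enclosed area = 538.50 mm².

538.50 mm²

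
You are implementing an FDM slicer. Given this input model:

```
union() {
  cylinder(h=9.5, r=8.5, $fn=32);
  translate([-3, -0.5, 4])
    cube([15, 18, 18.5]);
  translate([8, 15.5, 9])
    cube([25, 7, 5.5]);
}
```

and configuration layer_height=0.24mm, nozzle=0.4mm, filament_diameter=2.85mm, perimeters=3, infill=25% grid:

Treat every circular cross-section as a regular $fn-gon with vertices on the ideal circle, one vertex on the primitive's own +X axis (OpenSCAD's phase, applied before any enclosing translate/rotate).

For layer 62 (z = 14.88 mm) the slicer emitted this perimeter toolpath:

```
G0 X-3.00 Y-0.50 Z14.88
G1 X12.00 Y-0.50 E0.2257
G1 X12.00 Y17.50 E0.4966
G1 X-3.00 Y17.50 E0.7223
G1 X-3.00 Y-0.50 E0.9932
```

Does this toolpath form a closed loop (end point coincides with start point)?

yes

Start point (G0): (-3.00, -0.50). End point (last G1): the path returns to the start — closed.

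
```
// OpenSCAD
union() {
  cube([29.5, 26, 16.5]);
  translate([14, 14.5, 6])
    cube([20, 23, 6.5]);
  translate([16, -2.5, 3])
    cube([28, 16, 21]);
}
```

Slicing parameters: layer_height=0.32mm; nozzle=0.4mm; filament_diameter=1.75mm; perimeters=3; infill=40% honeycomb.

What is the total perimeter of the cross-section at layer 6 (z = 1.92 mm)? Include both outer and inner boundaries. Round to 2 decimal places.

111.00 mm

At z = 1.92 mm: the cube (footprint 29.5×26) is included at this height (perimeter 111.00 mm); the cube at (14, 14.5) does not reach this height (z outside [6, 12.5]); the cube at (16, -2.5) is not intersected at this z (z outside [3, 24]); Taking the union: only the 29.5×26 cube is present, so the union is just that shape — boundary = 111.00 mm. Overall, the cross-section is a single solid region. Total boundary length (outer) = 111.00 mm.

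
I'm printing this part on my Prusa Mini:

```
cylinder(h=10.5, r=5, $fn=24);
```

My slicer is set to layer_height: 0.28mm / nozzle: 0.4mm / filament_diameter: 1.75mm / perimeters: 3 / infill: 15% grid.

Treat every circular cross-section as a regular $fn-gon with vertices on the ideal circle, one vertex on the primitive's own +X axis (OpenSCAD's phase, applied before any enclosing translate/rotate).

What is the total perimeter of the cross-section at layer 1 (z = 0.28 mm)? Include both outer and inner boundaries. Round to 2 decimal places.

31.33 mm

At z = 0.28 mm: the r=5 cylinder gives a regular 24-gon of circumradius 5 (constant along its height) (perimeter = 2·24·5.000·sin(180°/24) = 31.33 mm). Overall, the cross-section is a single solid region. Total boundary length (outer) = 31.33 mm.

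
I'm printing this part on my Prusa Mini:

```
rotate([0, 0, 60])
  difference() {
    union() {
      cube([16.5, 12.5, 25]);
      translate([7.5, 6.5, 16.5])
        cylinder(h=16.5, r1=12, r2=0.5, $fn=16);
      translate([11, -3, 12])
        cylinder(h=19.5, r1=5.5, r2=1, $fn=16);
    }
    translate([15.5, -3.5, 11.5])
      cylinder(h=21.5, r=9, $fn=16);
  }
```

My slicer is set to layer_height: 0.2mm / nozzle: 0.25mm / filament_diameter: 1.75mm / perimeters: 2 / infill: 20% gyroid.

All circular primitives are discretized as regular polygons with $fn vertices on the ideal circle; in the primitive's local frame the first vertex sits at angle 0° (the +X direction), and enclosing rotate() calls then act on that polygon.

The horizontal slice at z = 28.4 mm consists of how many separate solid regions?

1

At z = 28.4 mm: the cube is not intersected at this z (z outside [0, 25]); the cone at (7.5, 6.5) contributes a regular 16-gon of circumradius 3.706 (interpolated between r1=12 and r2=0.5 at t=0.721); the cone at (11, -3): at t=0.841 of its height the radius interpolates to r₁+(r₂−r₁)t = 1.715, giving a regular 16-gon of that circumradius; Taking the union: the 2 present regions are separate (no shared area or edge), so areas and boundary lengths simply add and each stays a separate island — 2 connected regions; the cylinder at (15.5, -3.5): section is a regular 16-gon, circumradius r=9; After the difference (first − rest): starting from the result so far, the r=9 cylinder at (15.5, -3.5) partially overlaps it — only the 9.01 mm² overlap (of its 247.98 mm²) is removed, clipping the outline — 1 connected region; (whole slice rotated 60° about Z — lengths, areas and connectivity unchanged). The result has 1 disconnected region.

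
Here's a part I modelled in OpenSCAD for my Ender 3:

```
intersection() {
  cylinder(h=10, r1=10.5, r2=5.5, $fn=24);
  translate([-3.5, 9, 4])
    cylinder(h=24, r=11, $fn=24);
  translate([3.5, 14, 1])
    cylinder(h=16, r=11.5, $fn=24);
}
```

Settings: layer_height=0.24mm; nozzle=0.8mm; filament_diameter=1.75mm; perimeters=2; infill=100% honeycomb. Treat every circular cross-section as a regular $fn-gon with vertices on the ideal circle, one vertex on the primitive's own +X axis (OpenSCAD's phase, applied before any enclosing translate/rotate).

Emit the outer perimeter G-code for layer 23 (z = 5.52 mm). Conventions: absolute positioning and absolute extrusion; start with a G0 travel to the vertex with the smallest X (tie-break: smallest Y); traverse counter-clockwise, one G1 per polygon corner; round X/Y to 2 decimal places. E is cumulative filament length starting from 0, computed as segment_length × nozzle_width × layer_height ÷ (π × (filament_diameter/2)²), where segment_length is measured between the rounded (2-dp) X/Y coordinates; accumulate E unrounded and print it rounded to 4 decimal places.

At z = 5.52 mm: the cone: at t=0.552 of its height the radius interpolates to r₁+(r₂−r₁)t = 7.740, giving a regular 24-gon of that circumradius; the r=11 cylinder at (-3.5, 9) contributes a regular 24-gon of circumradius 11; the r=11.5 cylinder at (3.5, 14) gives a regular 24-gon of circumradius 11.5 (constant along its height); After intersecting: the r=11 cylinder at (-3.5, 9) partially overlaps the cone; clipping to the common part keeps 97.83 mm²; the r=11.5 cylinder at (3.5, 14) partially overlaps the running intersection; clipping to the common part keeps 38.28 mm² — 1 connected region. The outline is a single polygon with 14 vertices. Extrusion per mm of travel: 0.8 × 0.24 / (π × 0.875²) = 0.079824. Accumulating E over each segment gives final E = 2.0487.

G0 X-4.75 Y6.03 Z5.52
G1 X-4.63 Y5.87 E0.0160
G1 X-2.25 Y4.04 E0.2556
G1 X0.52 Y2.89 E0.4950
G1 X3.50 Y2.50 E0.7349
G1 X5.46 Y2.76 E0.8928
G1 X6.03 Y3.50 E0.9673
G1 X6.36 Y4.31 E1.0371
G1 X5.47 Y5.47 E1.1538
G1 X3.87 Y6.70 E1.3149
G1 X2.00 Y7.48 E1.4767
G1 X0.00 Y7.74 E1.6377
G1 X-2.00 Y7.48 E1.7987
G1 X-3.87 Y6.70 E1.9604
G1 X-4.75 Y6.03 E2.0487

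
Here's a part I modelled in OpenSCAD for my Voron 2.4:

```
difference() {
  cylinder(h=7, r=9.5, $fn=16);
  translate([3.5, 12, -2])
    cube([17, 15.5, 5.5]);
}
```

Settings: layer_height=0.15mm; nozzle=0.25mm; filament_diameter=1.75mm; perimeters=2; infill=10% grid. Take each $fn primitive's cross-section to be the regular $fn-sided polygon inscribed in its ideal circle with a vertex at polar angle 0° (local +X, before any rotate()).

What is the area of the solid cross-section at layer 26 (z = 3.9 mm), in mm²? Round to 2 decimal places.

At z = 3.9 mm: the r=9.5 cylinder gives a regular 16-gon of circumradius 9.5 (constant along its height) (area = (16/2)·9.500²·sin(360°/16) = 276.30 mm²); the cube at (3.5, 12) is absent (z outside [-2, 3.5]); After the difference (first − rest): none of the subtracted shapes is present at this height, so the r=9.5 cylinder is unchanged — area = 276.30 mm². Overall, the cross-section is a single solid region. Net area = 276.30 mm².

276.30 mm²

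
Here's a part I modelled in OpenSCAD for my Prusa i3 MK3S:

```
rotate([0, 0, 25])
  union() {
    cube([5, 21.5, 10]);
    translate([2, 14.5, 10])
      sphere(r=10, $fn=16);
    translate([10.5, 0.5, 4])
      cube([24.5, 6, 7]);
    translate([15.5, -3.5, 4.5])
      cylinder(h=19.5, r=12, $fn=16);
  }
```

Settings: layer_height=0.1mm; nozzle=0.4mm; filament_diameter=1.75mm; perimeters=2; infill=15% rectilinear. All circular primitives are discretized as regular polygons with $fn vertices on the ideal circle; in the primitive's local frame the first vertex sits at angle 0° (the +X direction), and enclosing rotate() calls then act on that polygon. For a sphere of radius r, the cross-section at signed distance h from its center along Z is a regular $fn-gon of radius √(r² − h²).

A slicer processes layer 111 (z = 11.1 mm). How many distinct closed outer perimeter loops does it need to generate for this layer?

At z = 11.1 mm: the cube is absent (z outside [0, 10]); the r=10 sphere at (2, 14.5) contributes a regular 16-gon of circumradius √(10²−1.1²) = 9.939; the cube at (10.5, 0.5) is not intersected at this z (z outside [4, 11]); the r=12 cylinder at (15.5, -3.5) gives a regular 16-gon of circumradius 12 (constant along its height); Taking the union: the 2 present regions are separate (no shared area or edge), so areas and boundary lengths simply add and each stays a separate island — 2 connected regions; (rotated 25° about Z; rotation is an isometry so areas/perimeters/island counts are preserved). The result has 2 disconnected regions.

2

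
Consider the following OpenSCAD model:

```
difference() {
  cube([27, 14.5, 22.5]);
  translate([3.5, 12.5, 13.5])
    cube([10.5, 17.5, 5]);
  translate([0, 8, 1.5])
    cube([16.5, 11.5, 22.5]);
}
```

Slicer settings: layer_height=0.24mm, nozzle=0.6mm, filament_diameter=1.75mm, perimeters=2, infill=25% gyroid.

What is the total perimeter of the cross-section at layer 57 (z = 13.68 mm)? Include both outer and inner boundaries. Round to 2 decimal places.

83.00 mm

At z = 13.68 mm: the cube is present — its section is the full 27×14.5 rectangle (perimeter 83.00 mm); the cube at (3.5, 12.5) is present — its section is the full 10.5×17.5 rectangle (perimeter 56.00 mm); the cube at (0, 8) (footprint 16.5×11.5) is included at this height (perimeter 56.00 mm); Taking the first minus the rest: starting from the 27×14.5 cube, the 10.5×17.5 cube at (3.5, 12.5) partially overlaps it — only the 21.00 mm² overlap (of its 183.75 mm²) is removed, clipping the outline; the 16.5×11.5 cube at (0, 8) partially overlaps it — only the 86.25 mm² overlap (of its 189.75 mm²) is removed, clipping the outline — boundary = 83.00 mm. Overall, the cross-section is a single solid region. Total boundary length (outer) = 83.00 mm.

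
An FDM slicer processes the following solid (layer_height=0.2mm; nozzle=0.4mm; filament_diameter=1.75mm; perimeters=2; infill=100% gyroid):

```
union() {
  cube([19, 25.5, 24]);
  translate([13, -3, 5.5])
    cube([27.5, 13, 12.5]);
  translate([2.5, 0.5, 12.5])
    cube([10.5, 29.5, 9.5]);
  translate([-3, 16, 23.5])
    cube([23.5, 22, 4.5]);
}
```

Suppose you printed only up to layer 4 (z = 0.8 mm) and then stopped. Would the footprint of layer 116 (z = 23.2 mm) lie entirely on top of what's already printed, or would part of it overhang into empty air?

entirely on top

Compare the two slices. At z = 0.8: the cube (footprint 19×25.5) is included at this height (area 484.50 mm²); the cube at (13, -3) does not reach this height (z outside [5.5, 18]); the cube at (2.5, 0.5) is absent (z outside [12.5, 22]); the cube at (-3, 16) is not intersected at this z (z outside [23.5, 28]); Combining (union): only the 19×25.5 cube is present, so the union is just that shape — area = 484.50 mm². At z = 23.2: the 19×25.5 cube contributes its full rectangle (area 484.50 mm²); the cube at (13, -3) is not intersected at this z (z outside [5.5, 18]); the cube at (2.5, 0.5) is not intersected at this z (z outside [12.5, 22]); the cube at (-3, 16) is not intersected at this z (z outside [23.5, 28]); Merging all regions: only the 19×25.5 cube is present, so the union is just that shape — area = 484.50 mm². Checking containment: the cross-section at z = 23.2 is a subset of the cross-section at z = 0.8.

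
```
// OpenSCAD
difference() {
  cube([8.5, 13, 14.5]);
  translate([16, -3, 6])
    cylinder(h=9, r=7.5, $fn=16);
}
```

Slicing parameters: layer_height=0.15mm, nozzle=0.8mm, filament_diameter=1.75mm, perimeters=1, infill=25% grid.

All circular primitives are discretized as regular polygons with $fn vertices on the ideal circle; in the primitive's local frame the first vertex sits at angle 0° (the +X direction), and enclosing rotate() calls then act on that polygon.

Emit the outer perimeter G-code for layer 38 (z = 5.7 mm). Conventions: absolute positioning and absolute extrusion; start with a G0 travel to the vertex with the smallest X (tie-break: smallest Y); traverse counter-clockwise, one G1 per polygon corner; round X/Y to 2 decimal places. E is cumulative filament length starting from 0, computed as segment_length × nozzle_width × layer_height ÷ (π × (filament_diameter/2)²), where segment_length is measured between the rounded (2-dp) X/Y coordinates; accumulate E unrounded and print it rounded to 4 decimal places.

At z = 5.7 mm: the 8.5×13 cube contributes its full rectangle; the cylinder at (16, -3) is absent (z outside [6, 15]); After the difference (first − rest): none of the subtracted shapes is present at this height, so the 8.5×13 cube is unchanged — 1 connected region. The outline is a single polygon with 4 vertices. Extrusion per mm of travel: 0.8 × 0.15 / (π × 0.875²) = 0.049890. Accumulating E over each segment gives final E = 2.1453.

G0 X0.00 Y0.00 Z5.70
G1 X8.50 Y0.00 E0.4241
G1 X8.50 Y13.00 E1.0726
G1 X0.00 Y13.00 E1.4967
G1 X0.00 Y0.00 E2.1453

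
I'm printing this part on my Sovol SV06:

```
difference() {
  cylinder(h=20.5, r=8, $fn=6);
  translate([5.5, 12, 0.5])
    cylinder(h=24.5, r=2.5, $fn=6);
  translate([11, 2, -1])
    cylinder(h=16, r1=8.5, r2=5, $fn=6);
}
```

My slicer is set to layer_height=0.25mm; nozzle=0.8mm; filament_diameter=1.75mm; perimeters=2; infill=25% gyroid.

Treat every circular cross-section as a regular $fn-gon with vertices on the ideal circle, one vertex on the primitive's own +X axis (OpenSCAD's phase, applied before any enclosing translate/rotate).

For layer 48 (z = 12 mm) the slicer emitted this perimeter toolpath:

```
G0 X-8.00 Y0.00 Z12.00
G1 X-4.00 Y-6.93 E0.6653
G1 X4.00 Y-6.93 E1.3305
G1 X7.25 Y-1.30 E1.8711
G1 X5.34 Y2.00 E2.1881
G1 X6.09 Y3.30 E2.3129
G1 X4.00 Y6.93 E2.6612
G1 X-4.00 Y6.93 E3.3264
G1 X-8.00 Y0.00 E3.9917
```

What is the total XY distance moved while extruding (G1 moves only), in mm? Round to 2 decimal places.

Sum the Euclidean lengths of each G1 segment: total = 48.01 mm.

48.01 mm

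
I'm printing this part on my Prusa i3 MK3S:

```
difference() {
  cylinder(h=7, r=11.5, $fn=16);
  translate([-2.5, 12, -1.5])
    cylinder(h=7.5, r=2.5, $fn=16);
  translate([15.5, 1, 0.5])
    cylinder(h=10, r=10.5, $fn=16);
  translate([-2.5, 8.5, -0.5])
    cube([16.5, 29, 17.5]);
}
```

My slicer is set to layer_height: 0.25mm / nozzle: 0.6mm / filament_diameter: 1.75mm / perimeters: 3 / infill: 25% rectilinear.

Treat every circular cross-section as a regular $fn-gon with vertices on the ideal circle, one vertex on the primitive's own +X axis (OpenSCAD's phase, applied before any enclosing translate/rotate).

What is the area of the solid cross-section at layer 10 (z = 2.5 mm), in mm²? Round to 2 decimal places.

316.90 mm²

At z = 2.5 mm: the cylinder: section is a regular 16-gon, circumradius r=11.5 (area = (16/2)·11.500²·sin(360°/16) = 404.88 mm²); the r=2.5 cylinder at (-2.5, 12) contributes a regular 16-gon of circumradius 2.5 (area = (16/2)·2.500²·sin(360°/16) = 19.13 mm²); the r=10.5 cylinder at (15.5, 1) contributes a regular 16-gon of circumradius 10.5 (area = (16/2)·10.500²·sin(360°/16) = 337.53 mm²); the cube at (-2.5, 8.5) (footprint 16.5×29) is included at this height (area 478.50 mm²); After the difference (first − rest): starting from the r=11.5 cylinder (404.88 mm²), the r=2.5 cylinder at (-2.5, 12) partially overlaps it — only the 4.87 mm² overlap (of its 19.13 mm²) is removed, clipping the outline; the r=10.5 cylinder at (15.5, 1) partially overlaps it — only the 64.52 mm² overlap (of its 337.53 mm²) is removed, clipping the outline; the 16.5×29 cube at (-2.5, 8.5) partially overlaps it — only the 18.59 mm² overlap (of its 478.50 mm²) is removed, clipping the outline — area = 316.90 mm². Overall, the cross-section is a single solid region. Net area = 316.90 mm².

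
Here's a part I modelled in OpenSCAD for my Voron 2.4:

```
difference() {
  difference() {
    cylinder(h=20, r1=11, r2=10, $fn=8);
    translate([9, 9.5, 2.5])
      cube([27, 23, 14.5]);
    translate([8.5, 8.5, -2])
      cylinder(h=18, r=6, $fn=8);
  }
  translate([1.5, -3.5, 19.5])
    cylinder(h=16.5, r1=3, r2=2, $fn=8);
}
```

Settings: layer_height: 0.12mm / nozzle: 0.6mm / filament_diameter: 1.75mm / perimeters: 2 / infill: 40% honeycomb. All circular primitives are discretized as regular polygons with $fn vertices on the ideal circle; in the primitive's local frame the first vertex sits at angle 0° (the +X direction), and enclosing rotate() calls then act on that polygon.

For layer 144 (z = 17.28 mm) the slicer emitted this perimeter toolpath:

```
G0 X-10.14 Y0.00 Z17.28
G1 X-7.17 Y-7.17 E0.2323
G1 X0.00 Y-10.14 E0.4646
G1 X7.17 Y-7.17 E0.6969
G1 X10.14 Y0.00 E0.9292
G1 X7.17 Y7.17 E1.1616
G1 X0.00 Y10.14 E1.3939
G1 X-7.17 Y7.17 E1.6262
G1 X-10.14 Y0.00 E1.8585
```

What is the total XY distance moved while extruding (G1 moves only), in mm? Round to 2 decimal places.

Sum the Euclidean lengths of each G1 segment: total = 62.09 mm.

62.09 mm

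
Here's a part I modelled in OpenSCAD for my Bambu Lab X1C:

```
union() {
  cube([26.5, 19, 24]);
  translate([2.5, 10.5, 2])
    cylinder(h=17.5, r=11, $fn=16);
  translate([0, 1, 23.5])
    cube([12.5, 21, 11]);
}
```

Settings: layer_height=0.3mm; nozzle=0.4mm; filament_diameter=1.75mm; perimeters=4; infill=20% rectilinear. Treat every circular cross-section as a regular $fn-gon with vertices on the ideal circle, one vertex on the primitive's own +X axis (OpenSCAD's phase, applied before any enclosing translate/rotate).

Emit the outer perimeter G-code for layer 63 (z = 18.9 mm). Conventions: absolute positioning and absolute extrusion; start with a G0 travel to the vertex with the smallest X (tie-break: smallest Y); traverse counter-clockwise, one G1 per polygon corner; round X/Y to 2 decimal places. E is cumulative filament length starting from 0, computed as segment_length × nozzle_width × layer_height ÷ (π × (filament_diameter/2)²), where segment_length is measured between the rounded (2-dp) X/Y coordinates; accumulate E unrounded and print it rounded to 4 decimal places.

G0 X-8.50 Y10.50 Z18.90
G1 X-7.66 Y6.29 E0.2142
G1 X-5.28 Y2.72 E0.4282
G1 X-1.71 Y0.34 E0.6423
G1 X2.50 Y-0.50 E0.8565
G1 X5.01 Y0.00 E0.9842
G1 X26.50 Y0.00 E2.0563
G1 X26.50 Y19.00 E3.0042
G1 X9.20 Y19.00 E3.8673
G1 X6.71 Y20.66 E4.0166
G1 X2.50 Y21.50 E4.2308
G1 X-1.71 Y20.66 E4.4450
G1 X-5.28 Y18.28 E4.6590
G1 X-7.66 Y14.71 E4.8731
G1 X-8.50 Y10.50 E5.0873

At z = 18.9 mm: the 26.5×19 cube contributes its full rectangle; the r=11 cylinder at (2.5, 10.5) gives a regular 16-gon of circumradius 11 (constant along its height); the cube at (0, 1) is not intersected at this z (z outside [23.5, 34.5]); Merging all regions: the regions partially overlap (shared area 221.26 mm²), so overlapping operands fuse into one piece — 1 connected region. The outline is a single polygon with 14 vertices. Extrusion per mm of travel: 0.4 × 0.3 / (π × 0.875²) = 0.049890. Accumulating E over each segment gives final E = 5.0873.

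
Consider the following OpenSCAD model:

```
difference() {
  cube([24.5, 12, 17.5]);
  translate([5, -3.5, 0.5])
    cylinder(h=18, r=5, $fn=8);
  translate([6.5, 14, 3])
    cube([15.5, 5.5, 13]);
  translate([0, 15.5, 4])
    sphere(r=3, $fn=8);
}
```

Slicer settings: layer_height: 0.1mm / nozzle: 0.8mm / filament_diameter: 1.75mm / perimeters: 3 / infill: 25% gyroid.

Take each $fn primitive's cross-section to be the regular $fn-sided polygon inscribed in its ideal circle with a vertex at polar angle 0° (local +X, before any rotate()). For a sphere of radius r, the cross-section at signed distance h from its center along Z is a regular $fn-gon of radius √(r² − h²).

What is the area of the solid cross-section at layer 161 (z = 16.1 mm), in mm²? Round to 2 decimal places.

At z = 16.1 mm: the cube is present — its section is the full 24.5×12 rectangle (area 294.00 mm²); the cylinder at (5, -3.5): section is a regular 8-gon, circumradius r=5 (area = (8/2)·5.000²·sin(360°/8) = 70.71 mm²); the cube at (6.5, 14) does not reach this height (z outside [3, 16]); the sphere at (0, 15.5) does not reach this height (|z−center|=12.100 > r=3); Taking the first minus the rest: starting from the 24.5×12 cube (294.00 mm²), the r=5 cylinder at (5, -3.5) partially overlaps it — only the 5.43 mm² overlap (of its 70.71 mm²) is removed, clipping the outline — area = 288.57 mm². Overall, the cross-section is a single solid region. Net area = 288.57 mm².

288.57 mm²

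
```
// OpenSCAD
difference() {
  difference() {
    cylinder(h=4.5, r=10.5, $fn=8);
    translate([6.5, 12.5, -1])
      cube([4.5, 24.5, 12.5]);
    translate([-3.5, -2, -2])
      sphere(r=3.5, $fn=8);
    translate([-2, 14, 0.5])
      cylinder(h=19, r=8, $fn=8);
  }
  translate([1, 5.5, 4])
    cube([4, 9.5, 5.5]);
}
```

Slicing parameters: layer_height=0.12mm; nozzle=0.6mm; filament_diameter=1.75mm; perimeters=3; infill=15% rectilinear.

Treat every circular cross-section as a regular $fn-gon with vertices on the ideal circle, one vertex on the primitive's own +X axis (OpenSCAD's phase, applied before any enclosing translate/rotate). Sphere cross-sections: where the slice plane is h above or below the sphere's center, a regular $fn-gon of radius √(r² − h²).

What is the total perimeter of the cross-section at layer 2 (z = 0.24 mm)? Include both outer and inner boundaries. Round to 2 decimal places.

At z = 0.24 mm: the cylinder: section is a regular 8-gon, circumradius r=10.5 (perimeter = 2·8·10.500·sin(180°/8) = 64.29 mm); the 4.5×24.5 cube at (6.5, 12.5) contributes its full rectangle (perimeter 58.00 mm); the r=3.5 sphere at (-3.5, -2) contributes a regular 8-gon of circumradius √(3.5²−2.24²) = 2.689 (perimeter = 2·8·2.689·sin(180°/8) = 16.47 mm); the cylinder at (-2, 14) does not reach this height (z outside [0.5, 19.5]); Taking the first minus the rest: starting from the r=10.5 cylinder, the 4.5×24.5 cube at (6.5, 12.5) misses the remaining region (no effect); the r=3.5 sphere at (-3.5, -2) lies wholly inside it (removes its full 20.46 mm² and its 16.47 mm outline becomes a hole wall) — boundary (outer + 1 inner loop) = 80.76 mm; the cube at (1, 5.5) does not reach this height (z outside [4, 9.5]); After the difference (first − rest): none of the subtracted shapes is present at this height, so that combined region is unchanged — boundary (outer + 1 inner loop) = 80.76 mm. Overall, the cross-section is one region with 1 hole. Total boundary length (outer + inner) = 80.76 mm.

80.76 mm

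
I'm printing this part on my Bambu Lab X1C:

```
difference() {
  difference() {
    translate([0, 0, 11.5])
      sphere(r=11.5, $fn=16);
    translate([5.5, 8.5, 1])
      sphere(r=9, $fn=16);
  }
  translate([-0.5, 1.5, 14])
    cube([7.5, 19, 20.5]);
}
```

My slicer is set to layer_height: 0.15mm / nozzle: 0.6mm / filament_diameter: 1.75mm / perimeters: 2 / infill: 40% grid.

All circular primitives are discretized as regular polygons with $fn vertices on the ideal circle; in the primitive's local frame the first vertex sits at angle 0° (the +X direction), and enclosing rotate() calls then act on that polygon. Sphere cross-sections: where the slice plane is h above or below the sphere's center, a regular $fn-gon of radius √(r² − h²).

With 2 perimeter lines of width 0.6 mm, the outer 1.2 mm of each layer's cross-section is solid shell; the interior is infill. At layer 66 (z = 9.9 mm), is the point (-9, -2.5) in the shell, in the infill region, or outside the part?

infill

At z = 9.9 mm: the r=11.5 sphere contributes a regular 16-gon of circumradius √(11.5²−1.6²) = 11.388; the sphere at (5.5, 8.5): section is a regular 16-gon, circumradius = √(r²−h²) = √(9²−8.9²) = 1.338; After the difference (first − rest): starting from the r=11.5 sphere, the r=9 sphere at (5.5, 8.5) partially overlaps it — only the 5.18 mm² overlap (of its 5.48 mm²) is removed, clipping the outline — 1 connected region; the cube at (-0.5, 1.5) is absent (z outside [14, 34.5]); Subtracting the remaining from the first: none of the subtracted shapes is present at this height, so that combined region is unchanged — 1 connected region. Overall, the cross-section is a single solid region. The nearest boundary edge runs (-10.52, -4.36)→(-11.39, 0.00); distance from the point to it = 1.85 mm. The point is inside the cross-section and 1.85 mm from the nearest boundary — more than the 1.2 mm shell width (2 × 0.6), so it's in the infill interior.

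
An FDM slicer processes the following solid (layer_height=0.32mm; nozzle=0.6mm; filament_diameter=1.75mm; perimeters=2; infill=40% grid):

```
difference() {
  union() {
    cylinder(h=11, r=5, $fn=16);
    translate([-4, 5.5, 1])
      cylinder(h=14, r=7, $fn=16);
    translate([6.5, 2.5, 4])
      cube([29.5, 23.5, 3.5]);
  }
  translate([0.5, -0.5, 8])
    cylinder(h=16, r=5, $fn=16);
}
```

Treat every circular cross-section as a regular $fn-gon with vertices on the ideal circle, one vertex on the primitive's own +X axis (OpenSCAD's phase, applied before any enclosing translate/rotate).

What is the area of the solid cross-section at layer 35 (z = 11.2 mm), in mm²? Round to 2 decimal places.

At z = 11.2 mm: the cylinder does not reach this height (z outside [0, 11]); the r=7 cylinder at (-4, 5.5) contributes a regular 16-gon of circumradius 7 (area = (16/2)·7.000²·sin(360°/16) = 150.01 mm²); the cube at (6.5, 2.5) is not intersected at this z (z outside [4, 7.5]); Combining (union): only the r=7 cylinder at (-4, 5.5) is present, so the union is just that shape — area = 150.01 mm²; the r=5 cylinder at (0.5, -0.5) contributes a regular 16-gon of circumradius 5 (area = (16/2)·5.000²·sin(360°/16) = 76.54 mm²); After the difference (first − rest): starting from that combined region (150.01 mm²), the r=5 cylinder at (0.5, -0.5) partially overlaps it — only the 27.10 mm² overlap (of its 76.54 mm²) is removed, clipping the outline — area = 122.91 mm². Overall, the cross-section is a single solid region. Net area = 122.91 mm².

122.91 mm²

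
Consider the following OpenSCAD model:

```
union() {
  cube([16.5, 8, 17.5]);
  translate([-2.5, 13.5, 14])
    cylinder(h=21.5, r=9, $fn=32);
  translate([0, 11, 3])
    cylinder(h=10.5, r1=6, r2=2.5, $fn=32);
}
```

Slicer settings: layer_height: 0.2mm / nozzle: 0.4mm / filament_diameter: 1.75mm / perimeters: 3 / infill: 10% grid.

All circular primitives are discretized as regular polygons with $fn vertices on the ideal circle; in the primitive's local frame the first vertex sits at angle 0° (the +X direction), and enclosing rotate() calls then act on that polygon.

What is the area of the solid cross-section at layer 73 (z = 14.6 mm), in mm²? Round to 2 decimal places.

376.06 mm²

At z = 14.6 mm: the cube is present — its section is the full 16.5×8 rectangle (area 132.00 mm²); the r=9 cylinder at (-2.5, 13.5) gives a regular 32-gon of circumradius 9 (constant along its height) (area = (32/2)·9.000²·sin(360°/32) = 252.84 mm²); the cone at (0, 11) is not intersected at this z (z outside [3, 13.5]); Combining (union): the regions partially overlap — summed areas 384.84 mm² minus the doubly-counted overlap 8.77 mm² gives 376.06 mm² — area = 376.06 mm². Overall, the cross-section is a single solid region. Net area = 376.06 mm².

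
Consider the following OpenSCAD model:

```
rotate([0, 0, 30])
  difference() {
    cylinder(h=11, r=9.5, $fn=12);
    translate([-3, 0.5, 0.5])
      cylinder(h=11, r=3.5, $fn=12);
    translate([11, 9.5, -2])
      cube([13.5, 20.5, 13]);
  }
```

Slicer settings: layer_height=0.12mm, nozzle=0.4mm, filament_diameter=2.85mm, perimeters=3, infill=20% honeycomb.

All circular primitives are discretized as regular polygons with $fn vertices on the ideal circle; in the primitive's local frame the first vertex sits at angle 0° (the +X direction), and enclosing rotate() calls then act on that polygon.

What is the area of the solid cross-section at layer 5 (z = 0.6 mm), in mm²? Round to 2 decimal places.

At z = 0.6 mm: the cylinder: section is a regular 12-gon, circumradius r=9.5 (area = (12/2)·9.500²·sin(360°/12) = 270.75 mm²); the r=3.5 cylinder at (-3, 0.5) contributes a regular 12-gon of circumradius 3.5 (area = (12/2)·3.500²·sin(360°/12) = 36.75 mm²); the cube at (11, 9.5) is present — its section is the full 13.5×20.5 rectangle (area 276.75 mm²); After the difference (first − rest): starting from the r=9.5 cylinder (270.75 mm²), the r=3.5 cylinder at (-3, 0.5) lies wholly inside it (removes its full 36.75 mm² and its 21.74 mm outline becomes a hole wall); the 13.5×20.5 cube at (11, 9.5) misses the remaining region (no effect) — area = 234.00 mm²; (whole slice rotated 30° about Z — lengths, areas and connectivity unchanged). Overall, the cross-section is one region with 1 hole. Net area = 234.00 mm².

234.00 mm²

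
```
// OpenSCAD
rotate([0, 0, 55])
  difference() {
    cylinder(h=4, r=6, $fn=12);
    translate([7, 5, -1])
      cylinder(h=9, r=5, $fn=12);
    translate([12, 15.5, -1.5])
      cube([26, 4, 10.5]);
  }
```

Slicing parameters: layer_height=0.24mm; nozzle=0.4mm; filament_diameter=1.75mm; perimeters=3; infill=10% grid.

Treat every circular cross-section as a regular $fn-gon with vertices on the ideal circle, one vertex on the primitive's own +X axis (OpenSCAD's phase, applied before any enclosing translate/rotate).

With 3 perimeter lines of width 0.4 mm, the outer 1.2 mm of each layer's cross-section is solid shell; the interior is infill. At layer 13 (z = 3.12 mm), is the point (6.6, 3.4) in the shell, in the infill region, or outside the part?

outside

At z = 3.12 mm: the r=6 cylinder gives a regular 12-gon of circumradius 6 (constant along its height); the cylinder at (7, 5): section is a regular 12-gon, circumradius r=5; the cube at (12, 15.5) (footprint 26×4) is included at this height; Subtracting the remaining from the first: starting from the r=6 cylinder, the r=5 cylinder at (7, 5) partially overlaps it — only the 9.40 mm² overlap (of its 75.00 mm²) is removed, clipping the outline; the 26×4 cube at (12, 15.5) misses the remaining region (no effect) — 1 connected region; (whole slice rotated 55° about Z — lengths, areas and connectivity unchanged). Overall, the cross-section is a single solid region. Undo the 55° rotation: the query point maps to (6.571, -3.456) in the un-rotated model frame. The nearest boundary edge runs (6.00, 0.00)→(5.20, -3.00); distance from the point to it = 1.45 mm. The point is not inside any of the regions above, so it lies outside the cross-section (1.45 mm from the nearest boundary).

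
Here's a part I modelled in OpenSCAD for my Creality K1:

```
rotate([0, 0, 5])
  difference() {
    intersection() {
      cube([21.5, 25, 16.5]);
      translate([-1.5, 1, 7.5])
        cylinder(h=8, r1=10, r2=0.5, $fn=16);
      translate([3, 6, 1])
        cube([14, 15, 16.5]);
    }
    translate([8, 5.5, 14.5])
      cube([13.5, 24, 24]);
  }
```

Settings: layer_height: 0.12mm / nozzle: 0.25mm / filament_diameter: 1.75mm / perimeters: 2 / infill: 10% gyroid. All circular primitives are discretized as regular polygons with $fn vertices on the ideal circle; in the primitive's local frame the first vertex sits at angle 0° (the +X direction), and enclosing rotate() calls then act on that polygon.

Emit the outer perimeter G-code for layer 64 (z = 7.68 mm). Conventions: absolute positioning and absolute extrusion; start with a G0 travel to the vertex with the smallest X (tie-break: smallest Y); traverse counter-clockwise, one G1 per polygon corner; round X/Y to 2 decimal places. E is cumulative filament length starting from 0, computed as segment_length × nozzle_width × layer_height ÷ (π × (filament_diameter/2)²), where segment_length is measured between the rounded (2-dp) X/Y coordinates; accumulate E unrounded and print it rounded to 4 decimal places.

G0 X2.16 Y9.76 Z7.68
G1 X2.47 Y6.24 E0.0441
G1 X6.15 Y6.56 E0.0901
G1 X4.71 Y8.36 E0.1189
G1 X2.16 Y9.76 E0.1552

At z = 7.68 mm: the cube is present — its section is the full 21.5×25 rectangle; the cone at (-1.5, 1): at t=0.022 of its height the radius interpolates to r₁+(r₂−r₁)t = 9.786, giving a regular 16-gon of that circumradius; the 14×15 cube at (3, 6) contributes its full rectangle; Keeping only the common overlap: the cone at (-1.5, 1) partially overlaps the 21.5×25 cube; clipping to the common part keeps 67.03 mm²; the 14×15 cube at (3, 6) partially overlaps the running intersection; clipping to the common part keeps 7.83 mm² — 1 connected region; the cube at (8, 5.5) does not reach this height (z outside [14.5, 38.5]); Taking the first minus the rest: none of the subtracted shapes is present at this height, so the result so far is unchanged — 1 connected region; (rotated 5° about Z; rotation is an isometry so areas/perimeters/island counts are preserved). The outline is a single polygon with 4 vertices. Extrusion per mm of travel: 0.25 × 0.12 / (π × 0.875²) = 0.012473. Accumulating E over each segment gives final E = 0.1552.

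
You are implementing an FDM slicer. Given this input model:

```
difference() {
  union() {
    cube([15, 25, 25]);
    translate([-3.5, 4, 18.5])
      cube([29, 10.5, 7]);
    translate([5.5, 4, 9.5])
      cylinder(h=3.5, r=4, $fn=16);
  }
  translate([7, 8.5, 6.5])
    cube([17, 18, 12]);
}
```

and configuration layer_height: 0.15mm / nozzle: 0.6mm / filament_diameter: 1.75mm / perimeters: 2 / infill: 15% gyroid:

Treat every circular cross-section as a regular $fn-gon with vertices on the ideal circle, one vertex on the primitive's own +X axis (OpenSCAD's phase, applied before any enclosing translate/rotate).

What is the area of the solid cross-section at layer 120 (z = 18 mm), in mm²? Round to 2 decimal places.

243.00 mm²

At z = 18 mm: the 15×25 cube contributes its full rectangle (area 375.00 mm²); the cube at (-3.5, 4) does not reach this height (z outside [18.5, 25.5]); the cylinder at (5.5, 4) does not reach this height (z outside [9.5, 13]); Taking the union: only the 15×25 cube is present, so the union is just that shape — area = 375.00 mm²; the cube at (7, 8.5) (footprint 17×18) is included at this height (area 306.00 mm²); After the difference (first − rest): starting from that combined region (375.00 mm²), the 17×18 cube at (7, 8.5) partially overlaps it — only the 132.00 mm² overlap (of its 306.00 mm²) is removed, clipping the outline — area = 243.00 mm². Overall, the cross-section is a single solid region. Net area = 243.00 mm².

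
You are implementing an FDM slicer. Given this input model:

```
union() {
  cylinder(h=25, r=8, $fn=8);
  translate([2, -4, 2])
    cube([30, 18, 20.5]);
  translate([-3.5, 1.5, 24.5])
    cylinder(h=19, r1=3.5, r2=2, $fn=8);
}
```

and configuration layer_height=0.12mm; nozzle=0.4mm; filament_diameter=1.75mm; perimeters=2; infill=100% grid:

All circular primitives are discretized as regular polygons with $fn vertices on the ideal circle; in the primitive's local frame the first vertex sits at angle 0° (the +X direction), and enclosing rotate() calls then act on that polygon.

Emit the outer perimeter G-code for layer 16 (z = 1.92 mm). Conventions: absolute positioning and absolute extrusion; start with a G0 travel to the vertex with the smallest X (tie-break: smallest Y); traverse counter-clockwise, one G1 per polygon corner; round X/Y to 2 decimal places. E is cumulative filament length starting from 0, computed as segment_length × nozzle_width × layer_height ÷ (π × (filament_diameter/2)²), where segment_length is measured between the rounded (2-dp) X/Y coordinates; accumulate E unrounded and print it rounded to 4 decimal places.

At z = 1.92 mm: the r=8 cylinder contributes a regular 8-gon of circumradius 8; the cube at (2, -4) does not reach this height (z outside [2, 22.5]); the cone at (-3.5, 1.5) is not intersected at this z (z outside [24.5, 43.5]); Combining (union): only the r=8 cylinder is present, so the union is just that shape — 1 connected region. The outline is a single polygon with 8 vertices. Extrusion per mm of travel: 0.4 × 0.12 / (π × 0.875²) = 0.019956. Accumulating E over each segment gives final E = 0.9778.

G0 X-8.00 Y0.00 Z1.92
G1 X-5.66 Y-5.66 E0.1222
G1 X0.00 Y-8.00 E0.2444
G1 X5.66 Y-5.66 E0.3667
G1 X8.00 Y0.00 E0.4889
G1 X5.66 Y5.66 E0.6111
G1 X0.00 Y8.00 E0.7333
G1 X-5.66 Y5.66 E0.8556
G1 X-8.00 Y0.00 E0.9778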